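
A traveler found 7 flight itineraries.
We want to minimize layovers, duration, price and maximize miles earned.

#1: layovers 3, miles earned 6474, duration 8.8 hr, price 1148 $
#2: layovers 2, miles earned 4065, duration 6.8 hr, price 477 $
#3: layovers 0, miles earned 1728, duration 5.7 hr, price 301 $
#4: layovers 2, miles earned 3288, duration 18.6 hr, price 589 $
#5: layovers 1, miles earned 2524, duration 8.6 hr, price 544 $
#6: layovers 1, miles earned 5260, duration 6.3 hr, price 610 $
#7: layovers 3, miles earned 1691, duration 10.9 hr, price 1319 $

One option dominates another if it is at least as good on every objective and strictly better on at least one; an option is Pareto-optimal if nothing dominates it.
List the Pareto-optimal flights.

#1, #2, #3, #5, #6

#1: not dominated (best miles earned).
#2: not dominated.
#3: not dominated (best layovers).
#4: dominated by #2 (layovers 2≤2, miles earned 4065≥3288, duration 6.8≤18.6, price 477≤589).
#5: not dominated.
#6: not dominated.
#7: dominated by #1 (layovers 3≤3, miles earned 6474≥1691, duration 8.8≤10.9, price 1148≤1319).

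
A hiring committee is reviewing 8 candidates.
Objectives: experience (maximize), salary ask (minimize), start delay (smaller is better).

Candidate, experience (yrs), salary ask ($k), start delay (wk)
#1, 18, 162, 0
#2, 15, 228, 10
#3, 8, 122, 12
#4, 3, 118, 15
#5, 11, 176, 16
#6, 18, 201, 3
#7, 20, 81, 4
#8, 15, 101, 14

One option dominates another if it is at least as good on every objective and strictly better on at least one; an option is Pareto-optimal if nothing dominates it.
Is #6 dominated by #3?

No

#3 vs #6: #3 is worse on experience (8 vs 18), so it does not dominate #6.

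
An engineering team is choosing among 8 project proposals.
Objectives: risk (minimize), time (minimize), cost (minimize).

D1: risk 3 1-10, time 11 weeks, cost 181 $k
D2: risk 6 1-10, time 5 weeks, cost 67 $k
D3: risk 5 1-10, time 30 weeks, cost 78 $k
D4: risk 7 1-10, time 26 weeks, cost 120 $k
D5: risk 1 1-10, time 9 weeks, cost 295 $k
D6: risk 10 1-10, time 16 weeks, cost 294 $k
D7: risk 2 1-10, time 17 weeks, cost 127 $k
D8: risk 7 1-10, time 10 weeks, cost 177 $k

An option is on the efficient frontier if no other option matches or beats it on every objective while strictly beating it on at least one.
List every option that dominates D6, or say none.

D1: risk 3≤10, time 11≤16, cost 181≤294 — dominates D6.
D2: risk 6≤10, time 5≤16, cost 67≤294 — dominates D6.
D8: risk 7≤10, time 10≤16, cost 177≤294 — dominates D6.
Others (D3, D4, D5, D7) are each worse than D6 on at least one objective.

D1, D2, D8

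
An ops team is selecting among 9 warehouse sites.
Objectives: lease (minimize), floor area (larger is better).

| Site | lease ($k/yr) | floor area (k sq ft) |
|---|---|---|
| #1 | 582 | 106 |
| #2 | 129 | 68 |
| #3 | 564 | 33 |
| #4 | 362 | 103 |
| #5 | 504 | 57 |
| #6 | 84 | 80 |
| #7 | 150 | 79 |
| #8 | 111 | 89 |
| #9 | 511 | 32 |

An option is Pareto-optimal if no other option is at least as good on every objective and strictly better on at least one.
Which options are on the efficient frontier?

#1: not dominated (best floor area).
#2: dominated by #6 (lease 84≤129, floor area 80≥68).
#3: dominated by #2 (lease 129≤564, floor area 68≥33).
#4: not dominated.
#5: dominated by #2 (lease 129≤504, floor area 68≥57).
#6: not dominated (best lease).
#7: dominated by #6 (lease 84≤150, floor area 80≥79).
#8: not dominated.
#9: dominated by #2 (lease 129≤511, floor area 68≥32).

#1, #4, #6, #8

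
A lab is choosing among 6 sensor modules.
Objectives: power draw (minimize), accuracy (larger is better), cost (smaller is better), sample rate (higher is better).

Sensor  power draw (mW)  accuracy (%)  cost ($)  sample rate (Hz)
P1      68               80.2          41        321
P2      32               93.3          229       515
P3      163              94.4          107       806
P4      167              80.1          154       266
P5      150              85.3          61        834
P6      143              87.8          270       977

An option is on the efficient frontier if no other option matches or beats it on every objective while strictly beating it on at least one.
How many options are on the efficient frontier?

P1: not dominated (best cost).
P2: not dominated (best power draw).
P3: not dominated (best accuracy).
P4: dominated by P1 (power draw 68≤167, accuracy 80.2≥80.1, cost 41≤154, sample rate 321≥266).
P5: not dominated.
P6: not dominated (best sample rate).
Pareto-optimal: P1, P2, P3, P5, P6 → 5.

5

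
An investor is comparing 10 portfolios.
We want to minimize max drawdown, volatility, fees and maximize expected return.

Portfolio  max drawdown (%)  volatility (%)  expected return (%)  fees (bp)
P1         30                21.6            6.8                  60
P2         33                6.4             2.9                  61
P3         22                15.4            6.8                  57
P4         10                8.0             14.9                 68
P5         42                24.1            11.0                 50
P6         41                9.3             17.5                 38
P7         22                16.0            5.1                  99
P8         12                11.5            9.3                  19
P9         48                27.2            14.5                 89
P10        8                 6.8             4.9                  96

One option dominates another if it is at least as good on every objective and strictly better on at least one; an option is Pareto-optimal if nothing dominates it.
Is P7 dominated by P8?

Yes

P8 vs P7: max drawdown 12≤22, volatility 11.5≤16.0, expected return 9.3≥5.1, fees 19≤99 — P8 is at least as good on every objective with at least one strict improvement.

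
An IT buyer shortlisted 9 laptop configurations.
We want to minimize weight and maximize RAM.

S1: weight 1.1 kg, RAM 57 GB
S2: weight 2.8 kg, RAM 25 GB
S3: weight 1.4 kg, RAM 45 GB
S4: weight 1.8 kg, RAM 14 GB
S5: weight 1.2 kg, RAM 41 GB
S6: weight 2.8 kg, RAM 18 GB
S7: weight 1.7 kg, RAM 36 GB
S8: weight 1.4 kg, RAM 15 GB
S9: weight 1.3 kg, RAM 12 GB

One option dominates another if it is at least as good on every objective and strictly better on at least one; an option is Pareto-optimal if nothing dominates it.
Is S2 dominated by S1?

S1 vs S2: weight 1.1≤2.8, RAM 57≥25 — S1 is at least as good on every objective with at least one strict improvement.

Yes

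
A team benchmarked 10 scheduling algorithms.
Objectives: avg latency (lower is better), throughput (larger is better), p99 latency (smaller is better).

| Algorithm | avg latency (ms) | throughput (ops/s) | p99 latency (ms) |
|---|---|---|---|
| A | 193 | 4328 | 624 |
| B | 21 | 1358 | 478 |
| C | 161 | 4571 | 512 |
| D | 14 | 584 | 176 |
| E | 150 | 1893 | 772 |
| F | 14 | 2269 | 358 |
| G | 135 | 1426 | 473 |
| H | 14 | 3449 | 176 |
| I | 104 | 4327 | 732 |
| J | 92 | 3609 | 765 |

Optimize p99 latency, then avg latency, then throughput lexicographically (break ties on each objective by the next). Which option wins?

H

First minimize p99 latency: best is 176, kept {D, H}.
Then minimize avg latency: best is 14, kept {D, H}.
Then maximize throughput: best is 3449, kept {H}.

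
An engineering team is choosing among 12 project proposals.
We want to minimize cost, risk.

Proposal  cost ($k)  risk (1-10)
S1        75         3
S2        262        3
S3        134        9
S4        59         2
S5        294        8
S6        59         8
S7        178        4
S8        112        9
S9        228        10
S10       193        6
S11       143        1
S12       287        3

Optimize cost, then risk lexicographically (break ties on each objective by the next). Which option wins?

S4

First minimize cost: best is 59, kept {S4, S6}.
Then minimize risk: best is 2, kept {S4}.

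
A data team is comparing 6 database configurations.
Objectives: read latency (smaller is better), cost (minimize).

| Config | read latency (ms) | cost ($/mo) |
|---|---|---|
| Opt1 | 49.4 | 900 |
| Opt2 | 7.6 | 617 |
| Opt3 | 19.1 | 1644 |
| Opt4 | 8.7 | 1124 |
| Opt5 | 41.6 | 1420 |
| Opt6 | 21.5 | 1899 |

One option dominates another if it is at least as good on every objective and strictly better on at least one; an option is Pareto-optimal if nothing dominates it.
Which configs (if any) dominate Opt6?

Opt2, Opt3, Opt4

Opt2: read latency 7.6≤21.5, cost 617≤1899 — dominates Opt6.
Opt3: read latency 19.1≤21.5, cost 1644≤1899 — dominates Opt6.
Opt4: read latency 8.7≤21.5, cost 1124≤1899 — dominates Opt6.
Others (Opt1, Opt5) are each worse than Opt6 on at least one objective.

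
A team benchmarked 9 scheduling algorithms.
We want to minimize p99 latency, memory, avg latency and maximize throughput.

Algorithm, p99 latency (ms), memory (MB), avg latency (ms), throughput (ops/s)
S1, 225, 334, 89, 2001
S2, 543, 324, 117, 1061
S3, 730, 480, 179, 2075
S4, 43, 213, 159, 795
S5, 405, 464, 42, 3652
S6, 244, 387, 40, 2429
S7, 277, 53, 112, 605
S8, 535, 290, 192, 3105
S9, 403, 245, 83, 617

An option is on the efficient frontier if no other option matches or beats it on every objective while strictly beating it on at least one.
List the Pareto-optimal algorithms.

S1: not dominated.
S2: not dominated.
S3: dominated by S5 (p99 latency 405≤730, memory 464≤480, avg latency 42≤179, throughput 3652≥2075).
S4: not dominated (best p99 latency).
S5: not dominated (best throughput).
S6: not dominated (best avg latency).
S7: not dominated (best memory).
S8: not dominated.
S9: not dominated.

S1, S2, S4, S5, S6, S7, S8, S9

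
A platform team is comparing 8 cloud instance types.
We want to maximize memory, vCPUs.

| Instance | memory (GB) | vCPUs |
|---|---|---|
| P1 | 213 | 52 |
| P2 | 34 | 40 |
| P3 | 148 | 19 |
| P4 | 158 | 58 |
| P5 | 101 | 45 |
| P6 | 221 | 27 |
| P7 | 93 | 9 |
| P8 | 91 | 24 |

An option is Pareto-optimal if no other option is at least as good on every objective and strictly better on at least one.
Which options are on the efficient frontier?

P1: not dominated.
P2: dominated by P1 (memory 213≥34, vCPUs 52≥40).
P3: dominated by P1 (memory 213≥148, vCPUs 52≥19).
P4: not dominated (best vCPUs).
P5: dominated by P1 (memory 213≥101, vCPUs 52≥45).
P6: not dominated (best memory).
P7: dominated by P1 (memory 213≥93, vCPUs 52≥9).
P8: dominated by P1 (memory 213≥91, vCPUs 52≥24).

P1, P4, P6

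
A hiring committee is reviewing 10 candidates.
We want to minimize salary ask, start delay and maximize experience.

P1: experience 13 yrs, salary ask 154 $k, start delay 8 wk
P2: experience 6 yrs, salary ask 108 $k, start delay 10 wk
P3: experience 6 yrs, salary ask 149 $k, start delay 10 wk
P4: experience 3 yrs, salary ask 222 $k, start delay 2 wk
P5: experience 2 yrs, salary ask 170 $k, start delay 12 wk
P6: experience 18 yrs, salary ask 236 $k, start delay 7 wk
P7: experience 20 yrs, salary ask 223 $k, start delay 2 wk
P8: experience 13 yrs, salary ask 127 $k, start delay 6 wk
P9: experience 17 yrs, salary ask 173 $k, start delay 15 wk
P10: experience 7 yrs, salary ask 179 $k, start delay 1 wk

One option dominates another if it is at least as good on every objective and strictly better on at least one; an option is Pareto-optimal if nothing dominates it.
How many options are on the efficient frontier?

5

P1: dominated by P8 (experience 13≥13, salary ask 127≤154, start delay 6≤8).
P2: not dominated (best salary ask).
P3: dominated by P2 (experience 6≥6, salary ask 108≤149, start delay 10≤10).
P4: dominated by P10 (experience 7≥3, salary ask 179≤222, start delay 1≤2).
P5: dominated by P1 (experience 13≥2, salary ask 154≤170, start delay 8≤12).
P6: dominated by P7 (experience 20≥18, salary ask 223≤236, start delay 2≤7).
P7: not dominated (best experience).
P8: not dominated.
P9: not dominated.
P10: not dominated (best start delay).
Pareto-optimal: P2, P7, P8, P9, P10 → 5.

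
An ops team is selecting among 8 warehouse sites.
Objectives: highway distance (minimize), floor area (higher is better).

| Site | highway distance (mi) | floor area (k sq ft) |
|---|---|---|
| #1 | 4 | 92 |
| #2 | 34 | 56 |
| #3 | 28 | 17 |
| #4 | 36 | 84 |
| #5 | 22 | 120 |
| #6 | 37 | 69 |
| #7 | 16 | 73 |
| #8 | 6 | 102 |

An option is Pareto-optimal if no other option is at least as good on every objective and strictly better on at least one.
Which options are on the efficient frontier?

#1: not dominated (best highway distance).
#2: dominated by #1 (highway distance 4≤34, floor area 92≥56).
#3: dominated by #1 (highway distance 4≤28, floor area 92≥17).
#4: dominated by #1 (highway distance 4≤36, floor area 92≥84).
#5: not dominated (best floor area).
#6: dominated by #1 (highway distance 4≤37, floor area 92≥69).
#7: dominated by #1 (highway distance 4≤16, floor area 92≥73).
#8: not dominated.

#1, #5, #8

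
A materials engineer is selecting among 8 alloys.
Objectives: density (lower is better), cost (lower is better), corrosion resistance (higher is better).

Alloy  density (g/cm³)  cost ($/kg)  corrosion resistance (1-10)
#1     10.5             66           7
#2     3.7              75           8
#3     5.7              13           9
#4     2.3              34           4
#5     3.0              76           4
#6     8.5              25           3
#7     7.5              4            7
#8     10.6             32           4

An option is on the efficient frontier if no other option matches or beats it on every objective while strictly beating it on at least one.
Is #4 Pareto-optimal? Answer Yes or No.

#1: worse on density (10.5 vs 2.3).
#2: worse on density (3.7 vs 2.3).
#3: worse on density (5.7 vs 2.3).
#5: worse on density (3.0 vs 2.3).
#6: worse on density (8.5 vs 2.3).
#7: worse on density (7.5 vs 2.3).
#8: worse on density (10.6 vs 2.3).
No option is at least as good as #4 on every objective and strictly better on one.

Yes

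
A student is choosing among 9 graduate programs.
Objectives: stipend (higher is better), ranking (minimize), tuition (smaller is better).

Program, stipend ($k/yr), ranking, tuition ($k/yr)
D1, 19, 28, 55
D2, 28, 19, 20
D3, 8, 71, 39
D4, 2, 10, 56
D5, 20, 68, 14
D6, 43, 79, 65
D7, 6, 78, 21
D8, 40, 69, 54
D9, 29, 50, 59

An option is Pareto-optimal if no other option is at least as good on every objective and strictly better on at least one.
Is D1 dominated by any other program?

Yes

D2 vs D1: stipend 28≥19, ranking 19≤28, tuition 20≤55 — D2 is at least as good on every objective and strictly better on at least one, so D2 dominates D1.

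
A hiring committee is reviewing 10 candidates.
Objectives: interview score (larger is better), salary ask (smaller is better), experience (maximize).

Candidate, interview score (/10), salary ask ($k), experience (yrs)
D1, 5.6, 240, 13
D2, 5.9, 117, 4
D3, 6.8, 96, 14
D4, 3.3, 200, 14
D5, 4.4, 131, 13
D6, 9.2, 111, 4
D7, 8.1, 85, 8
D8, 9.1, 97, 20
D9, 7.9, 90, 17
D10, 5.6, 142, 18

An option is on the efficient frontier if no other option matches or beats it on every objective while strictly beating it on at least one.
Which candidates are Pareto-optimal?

D6, D7, D8, D9

D1: dominated by D3 (interview score 6.8≥5.6, salary ask 96≤240, experience 14≥13).
D2: dominated by D3 (interview score 6.8≥5.9, salary ask 96≤117, experience 14≥4).
D3: dominated by D9 (interview score 7.9≥6.8, salary ask 90≤96, experience 17≥14).
D4: dominated by D3 (interview score 6.8≥3.3, salary ask 96≤200, experience 14≥14).
D5: dominated by D3 (interview score 6.8≥4.4, salary ask 96≤131, experience 14≥13).
D6: not dominated (best interview score).
D7: not dominated (best salary ask).
D8: not dominated (best experience).
D9: not dominated.
D10: dominated by D8 (interview score 9.1≥5.6, salary ask 97≤142, experience 20≥18).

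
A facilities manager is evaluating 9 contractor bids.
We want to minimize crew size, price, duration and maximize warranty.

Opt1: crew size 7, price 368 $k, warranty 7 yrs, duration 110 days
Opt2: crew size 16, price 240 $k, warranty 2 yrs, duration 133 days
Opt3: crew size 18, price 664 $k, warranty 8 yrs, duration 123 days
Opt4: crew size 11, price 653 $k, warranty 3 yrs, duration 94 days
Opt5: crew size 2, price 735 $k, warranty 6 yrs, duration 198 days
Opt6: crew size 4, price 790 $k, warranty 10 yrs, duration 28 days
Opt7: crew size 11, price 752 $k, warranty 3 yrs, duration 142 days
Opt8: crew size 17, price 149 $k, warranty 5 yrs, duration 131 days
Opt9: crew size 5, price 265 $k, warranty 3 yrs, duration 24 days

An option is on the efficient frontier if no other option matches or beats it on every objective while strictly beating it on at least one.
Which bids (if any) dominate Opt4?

Opt9: crew size 5≤11, price 265≤653, warranty 3≥3, duration 24≤94 — dominates Opt4.
Others (Opt1, Opt2, Opt3, Opt5, Opt6, Opt7, Opt8) are each worse than Opt4 on at least one objective.

Opt9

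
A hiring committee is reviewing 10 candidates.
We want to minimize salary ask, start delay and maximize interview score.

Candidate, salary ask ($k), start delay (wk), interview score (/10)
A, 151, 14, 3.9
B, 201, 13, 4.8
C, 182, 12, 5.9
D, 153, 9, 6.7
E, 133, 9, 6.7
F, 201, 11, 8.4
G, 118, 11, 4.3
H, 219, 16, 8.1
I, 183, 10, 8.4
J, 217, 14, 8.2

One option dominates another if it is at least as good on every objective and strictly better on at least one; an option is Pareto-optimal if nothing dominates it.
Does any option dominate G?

A: worse on salary ask (151 vs 118).
B: worse on salary ask (201 vs 118).
C: worse on salary ask (182 vs 118).
D: worse on salary ask (153 vs 118).
E: worse on salary ask (133 vs 118).
F: worse on salary ask (201 vs 118).
H: worse on salary ask (219 vs 118).
I: worse on salary ask (183 vs 118).
J: worse on salary ask (217 vs 118).
No option is at least as good as G on every objective and strictly better on one.

No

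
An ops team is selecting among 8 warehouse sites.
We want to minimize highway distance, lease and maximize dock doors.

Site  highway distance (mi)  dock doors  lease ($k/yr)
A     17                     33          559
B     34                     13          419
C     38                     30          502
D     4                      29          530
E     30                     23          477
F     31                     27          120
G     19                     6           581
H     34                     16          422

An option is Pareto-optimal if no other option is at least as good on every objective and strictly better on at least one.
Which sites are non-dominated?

A, C, D, E, F

A: not dominated (best dock doors).
B: dominated by F (highway distance 31≤34, dock doors 27≥13, lease 120≤419).
C: not dominated.
D: not dominated (best highway distance).
E: not dominated.
F: not dominated (best lease).
G: dominated by A (highway distance 17≤19, dock doors 33≥6, lease 559≤581).
H: dominated by F (highway distance 31≤34, dock doors 27≥16, lease 120≤422).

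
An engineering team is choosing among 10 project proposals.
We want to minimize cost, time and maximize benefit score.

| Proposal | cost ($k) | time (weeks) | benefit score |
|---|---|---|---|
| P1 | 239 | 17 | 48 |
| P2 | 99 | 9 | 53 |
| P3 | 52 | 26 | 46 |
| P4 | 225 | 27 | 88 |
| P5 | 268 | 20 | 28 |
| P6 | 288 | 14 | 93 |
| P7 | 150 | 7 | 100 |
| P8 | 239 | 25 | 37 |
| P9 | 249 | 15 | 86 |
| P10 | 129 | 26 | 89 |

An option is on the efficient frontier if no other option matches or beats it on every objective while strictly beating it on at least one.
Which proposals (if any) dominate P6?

P7: cost 150≤288, time 7≤14, benefit score 100≥93 — dominates P6.
Others (P1, P2, P3, P4, P5, P8, P9, P10) are each worse than P6 on at least one objective.

P7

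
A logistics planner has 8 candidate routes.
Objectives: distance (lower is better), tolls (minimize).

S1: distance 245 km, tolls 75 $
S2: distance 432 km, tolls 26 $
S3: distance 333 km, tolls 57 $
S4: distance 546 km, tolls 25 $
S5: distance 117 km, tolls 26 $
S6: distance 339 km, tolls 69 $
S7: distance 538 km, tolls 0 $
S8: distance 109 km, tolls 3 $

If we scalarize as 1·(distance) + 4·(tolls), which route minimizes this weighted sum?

S1: 1·245 + 4·75 = 545
S2: 1·432 + 4·26 = 536
S3: 1·333 + 4·57 = 561
S4: 1·546 + 4·25 = 646
S5: 1·117 + 4·26 = 221
S6: 1·339 + 4·69 = 615
S7: 1·538 + 4·0 = 538
S8: 1·109 + 4·3 = 121
Lowest: S8 at 121.

S8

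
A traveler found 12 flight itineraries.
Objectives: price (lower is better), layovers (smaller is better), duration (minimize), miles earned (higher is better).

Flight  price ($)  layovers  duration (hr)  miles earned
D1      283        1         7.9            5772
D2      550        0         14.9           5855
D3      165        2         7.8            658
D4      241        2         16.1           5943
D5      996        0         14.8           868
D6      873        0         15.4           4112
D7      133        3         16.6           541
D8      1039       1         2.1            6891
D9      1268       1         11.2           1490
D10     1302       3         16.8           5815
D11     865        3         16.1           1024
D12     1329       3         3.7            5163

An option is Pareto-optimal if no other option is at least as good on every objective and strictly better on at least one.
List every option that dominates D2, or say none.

D1: worse on layovers (1 vs 0).
D3: worse on layovers (2 vs 0).
D4: worse on layovers (2 vs 0).
D5: worse on price (996 vs 550).
D6: worse on price (873 vs 550).
D7: worse on layovers (3 vs 0).
D8: worse on price (1039 vs 550).
D9: worse on price (1268 vs 550).
D10: worse on price (1302 vs 550).
D11: worse on price (865 vs 550).
D12: worse on price (1329 vs 550).
No option dominates D2.

none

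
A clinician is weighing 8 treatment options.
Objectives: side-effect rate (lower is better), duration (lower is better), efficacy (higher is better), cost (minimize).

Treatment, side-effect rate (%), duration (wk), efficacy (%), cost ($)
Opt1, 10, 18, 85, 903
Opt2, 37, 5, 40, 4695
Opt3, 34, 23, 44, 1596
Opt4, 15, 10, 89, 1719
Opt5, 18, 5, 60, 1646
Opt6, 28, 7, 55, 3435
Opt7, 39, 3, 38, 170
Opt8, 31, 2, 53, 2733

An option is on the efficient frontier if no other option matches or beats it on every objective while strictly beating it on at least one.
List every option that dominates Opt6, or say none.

Opt5: side-effect rate 18≤28, duration 5≤7, efficacy 60≥55, cost 1646≤3435 — dominates Opt6.
Others (Opt1, Opt2, Opt3, Opt4, Opt7, Opt8) are each worse than Opt6 on at least one objective.

Opt5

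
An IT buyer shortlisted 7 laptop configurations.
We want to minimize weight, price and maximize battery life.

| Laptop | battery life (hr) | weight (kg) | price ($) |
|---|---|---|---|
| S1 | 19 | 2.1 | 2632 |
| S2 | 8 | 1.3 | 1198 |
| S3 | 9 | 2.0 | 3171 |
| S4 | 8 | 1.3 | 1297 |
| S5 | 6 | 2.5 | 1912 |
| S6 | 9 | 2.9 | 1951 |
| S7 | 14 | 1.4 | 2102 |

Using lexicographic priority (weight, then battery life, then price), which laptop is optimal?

First minimize weight: best is 1.3, kept {S2, S4}.
Then maximize battery life: best is 8, kept {S2, S4}.
Then minimize price: best is 1198, kept {S2}.

S2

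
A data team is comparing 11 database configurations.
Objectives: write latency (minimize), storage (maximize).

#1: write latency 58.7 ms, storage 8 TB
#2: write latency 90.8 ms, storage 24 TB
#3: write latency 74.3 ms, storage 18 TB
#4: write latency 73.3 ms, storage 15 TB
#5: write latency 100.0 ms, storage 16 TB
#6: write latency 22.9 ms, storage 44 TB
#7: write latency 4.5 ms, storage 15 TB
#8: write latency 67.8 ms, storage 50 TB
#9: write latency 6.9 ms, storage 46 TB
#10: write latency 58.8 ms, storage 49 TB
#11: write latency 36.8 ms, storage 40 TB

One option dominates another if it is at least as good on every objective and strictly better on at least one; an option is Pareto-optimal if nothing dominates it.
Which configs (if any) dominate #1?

#6: write latency 22.9≤58.7, storage 44≥8 — dominates #1.
#7: write latency 4.5≤58.7, storage 15≥8 — dominates #1.
#9: write latency 6.9≤58.7, storage 46≥8 — dominates #1.
#11: write latency 36.8≤58.7, storage 40≥8 — dominates #1.
Others (#2, #3, #4, #5, #8, #10) are each worse than #1 on at least one objective.

#6, #7, #9, #11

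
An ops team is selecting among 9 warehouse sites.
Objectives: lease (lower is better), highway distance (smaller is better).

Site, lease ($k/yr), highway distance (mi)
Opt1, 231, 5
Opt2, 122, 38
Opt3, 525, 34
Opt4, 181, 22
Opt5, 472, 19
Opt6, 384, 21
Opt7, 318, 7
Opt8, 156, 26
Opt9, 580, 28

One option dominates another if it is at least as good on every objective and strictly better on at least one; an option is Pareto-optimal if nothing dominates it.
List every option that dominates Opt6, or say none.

Opt1, Opt7

Opt1: lease 231≤384, highway distance 5≤21 — dominates Opt6.
Opt7: lease 318≤384, highway distance 7≤21 — dominates Opt6.
Others (Opt2, Opt3, Opt4, Opt5, Opt8, Opt9) are each worse than Opt6 on at least one objective.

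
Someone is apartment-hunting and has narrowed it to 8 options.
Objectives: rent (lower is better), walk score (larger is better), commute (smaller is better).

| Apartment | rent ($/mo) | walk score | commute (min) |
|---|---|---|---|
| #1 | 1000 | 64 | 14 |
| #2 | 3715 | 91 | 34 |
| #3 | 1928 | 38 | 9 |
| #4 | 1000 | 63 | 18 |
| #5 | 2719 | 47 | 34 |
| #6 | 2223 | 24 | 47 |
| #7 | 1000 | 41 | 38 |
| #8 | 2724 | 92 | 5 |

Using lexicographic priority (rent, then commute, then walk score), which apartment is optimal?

First minimize rent: best is 1000, kept {#1, #4, #7}.
Then minimize commute: best is 14, kept {#1}.

#1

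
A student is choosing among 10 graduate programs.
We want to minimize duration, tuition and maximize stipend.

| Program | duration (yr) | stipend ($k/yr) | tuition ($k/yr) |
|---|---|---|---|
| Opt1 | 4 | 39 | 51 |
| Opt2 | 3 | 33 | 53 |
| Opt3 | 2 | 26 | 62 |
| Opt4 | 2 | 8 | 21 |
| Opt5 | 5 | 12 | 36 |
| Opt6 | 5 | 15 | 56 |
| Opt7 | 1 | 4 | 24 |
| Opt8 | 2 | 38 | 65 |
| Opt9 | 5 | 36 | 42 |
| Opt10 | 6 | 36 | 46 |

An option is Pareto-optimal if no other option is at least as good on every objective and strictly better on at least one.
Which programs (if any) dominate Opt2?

none

Opt1: worse on duration (4 vs 3).
Opt3: worse on stipend (26 vs 33).
Opt4: worse on stipend (8 vs 33).
Opt5: worse on duration (5 vs 3).
Opt6: worse on duration (5 vs 3).
Opt7: worse on stipend (4 vs 33).
Opt8: worse on tuition (65 vs 53).
Opt9: worse on duration (5 vs 3).
Opt10: worse on duration (6 vs 3).
No option dominates Opt2.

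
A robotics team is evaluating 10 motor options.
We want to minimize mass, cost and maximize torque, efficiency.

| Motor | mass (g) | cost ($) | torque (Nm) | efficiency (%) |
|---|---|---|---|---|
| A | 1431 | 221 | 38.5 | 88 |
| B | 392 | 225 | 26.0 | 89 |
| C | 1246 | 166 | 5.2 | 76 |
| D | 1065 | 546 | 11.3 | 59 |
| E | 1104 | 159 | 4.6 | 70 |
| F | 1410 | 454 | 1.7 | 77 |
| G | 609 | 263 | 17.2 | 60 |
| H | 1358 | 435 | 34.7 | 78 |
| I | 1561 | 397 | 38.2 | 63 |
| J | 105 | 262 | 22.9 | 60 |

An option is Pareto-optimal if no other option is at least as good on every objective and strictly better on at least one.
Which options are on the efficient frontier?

A: not dominated (best torque).
B: not dominated (best efficiency).
C: not dominated.
D: dominated by B (mass 392≤1065, cost 225≤546, torque 26.0≥11.3, efficiency 89≥59).
E: not dominated (best cost).
F: dominated by B (mass 392≤1410, cost 225≤454, torque 26.0≥1.7, efficiency 89≥77).
G: dominated by B (mass 392≤609, cost 225≤263, torque 26.0≥17.2, efficiency 89≥60).
H: not dominated.
I: dominated by A (mass 1431≤1561, cost 221≤397, torque 38.5≥38.2, efficiency 88≥63).
J: not dominated (best mass).

A, B, C, E, H, J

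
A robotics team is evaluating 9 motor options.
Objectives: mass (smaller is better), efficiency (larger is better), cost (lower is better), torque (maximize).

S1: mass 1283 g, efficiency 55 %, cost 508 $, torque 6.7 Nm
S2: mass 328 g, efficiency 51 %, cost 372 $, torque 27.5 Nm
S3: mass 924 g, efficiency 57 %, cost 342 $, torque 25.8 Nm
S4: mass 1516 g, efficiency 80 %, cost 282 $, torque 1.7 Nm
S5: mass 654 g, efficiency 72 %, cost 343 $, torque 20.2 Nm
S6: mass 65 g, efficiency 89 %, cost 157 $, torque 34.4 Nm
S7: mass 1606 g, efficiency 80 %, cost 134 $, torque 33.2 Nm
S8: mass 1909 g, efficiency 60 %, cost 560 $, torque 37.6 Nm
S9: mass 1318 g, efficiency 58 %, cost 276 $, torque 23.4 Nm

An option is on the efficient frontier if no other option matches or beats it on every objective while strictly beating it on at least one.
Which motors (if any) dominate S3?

S6: mass 65≤924, efficiency 89≥57, cost 157≤342, torque 34.4≥25.8 — dominates S3.
Others (S1, S2, S4, S5, S7, S8, S9) are each worse than S3 on at least one objective.

S6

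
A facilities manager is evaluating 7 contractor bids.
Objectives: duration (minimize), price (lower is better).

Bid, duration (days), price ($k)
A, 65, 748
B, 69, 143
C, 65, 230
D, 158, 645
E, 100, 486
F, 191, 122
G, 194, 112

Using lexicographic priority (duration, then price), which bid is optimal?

First minimize duration: best is 65, kept {A, C}.
Then minimize price: best is 230, kept {C}.

C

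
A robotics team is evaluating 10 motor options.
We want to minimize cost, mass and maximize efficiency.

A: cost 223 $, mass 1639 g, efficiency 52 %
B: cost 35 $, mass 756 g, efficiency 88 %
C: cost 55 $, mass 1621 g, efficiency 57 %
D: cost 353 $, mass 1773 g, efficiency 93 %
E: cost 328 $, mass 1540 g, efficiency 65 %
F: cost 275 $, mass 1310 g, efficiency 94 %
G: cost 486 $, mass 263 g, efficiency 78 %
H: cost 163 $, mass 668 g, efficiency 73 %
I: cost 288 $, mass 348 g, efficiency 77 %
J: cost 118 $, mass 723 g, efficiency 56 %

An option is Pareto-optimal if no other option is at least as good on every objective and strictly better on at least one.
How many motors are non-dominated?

A: dominated by B (cost 35≤223, mass 756≤1639, efficiency 88≥52).
B: not dominated (best cost).
C: dominated by B (cost 35≤55, mass 756≤1621, efficiency 88≥57).
D: dominated by F (cost 275≤353, mass 1310≤1773, efficiency 94≥93).
E: dominated by B (cost 35≤328, mass 756≤1540, efficiency 88≥65).
F: not dominated (best efficiency).
G: not dominated (best mass).
H: not dominated.
I: not dominated.
J: not dominated.
Pareto-optimal: B, F, G, H, I, J → 6.

6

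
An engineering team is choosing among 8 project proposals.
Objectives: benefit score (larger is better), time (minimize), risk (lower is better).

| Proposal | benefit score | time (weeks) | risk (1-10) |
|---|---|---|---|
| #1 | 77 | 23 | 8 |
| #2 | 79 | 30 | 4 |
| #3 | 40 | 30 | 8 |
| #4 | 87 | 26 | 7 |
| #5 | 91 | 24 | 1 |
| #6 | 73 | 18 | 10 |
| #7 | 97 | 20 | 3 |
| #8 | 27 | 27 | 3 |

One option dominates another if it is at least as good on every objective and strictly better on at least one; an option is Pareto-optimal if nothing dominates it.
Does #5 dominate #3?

#5 vs #3: benefit score 91≥40, time 24≤30, risk 1≤8 — #5 is at least as good on every objective with at least one strict improvement.

Yes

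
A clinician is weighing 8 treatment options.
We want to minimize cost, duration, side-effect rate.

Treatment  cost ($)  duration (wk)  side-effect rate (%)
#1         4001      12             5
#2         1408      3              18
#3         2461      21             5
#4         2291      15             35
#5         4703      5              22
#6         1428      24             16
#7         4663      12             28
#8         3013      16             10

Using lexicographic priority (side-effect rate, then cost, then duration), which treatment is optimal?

First minimize side-effect rate: best is 5, kept {#1, #3}.
Then minimize cost: best is 2461, kept {#3}.

#3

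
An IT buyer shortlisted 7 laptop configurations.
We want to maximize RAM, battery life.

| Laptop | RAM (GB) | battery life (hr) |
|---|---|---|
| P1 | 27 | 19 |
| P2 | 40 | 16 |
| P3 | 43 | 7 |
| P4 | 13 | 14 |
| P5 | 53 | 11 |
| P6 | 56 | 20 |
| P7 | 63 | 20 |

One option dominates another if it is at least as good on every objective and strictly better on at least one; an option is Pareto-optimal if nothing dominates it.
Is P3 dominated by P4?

No

P4 vs P3: P4 is worse on RAM (13 vs 43), so it does not dominate P3.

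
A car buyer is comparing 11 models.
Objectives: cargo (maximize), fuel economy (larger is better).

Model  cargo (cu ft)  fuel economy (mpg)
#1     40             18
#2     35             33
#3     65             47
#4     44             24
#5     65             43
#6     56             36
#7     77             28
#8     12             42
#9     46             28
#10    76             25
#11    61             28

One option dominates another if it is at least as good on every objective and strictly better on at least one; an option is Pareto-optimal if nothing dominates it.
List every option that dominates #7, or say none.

none

#1: worse on cargo (40 vs 77).
#2: worse on cargo (35 vs 77).
#3: worse on cargo (65 vs 77).
#4: worse on cargo (44 vs 77).
#5: worse on cargo (65 vs 77).
#6: worse on cargo (56 vs 77).
#8: worse on cargo (12 vs 77).
#9: worse on cargo (46 vs 77).
#10: worse on cargo (76 vs 77).
#11: worse on cargo (61 vs 77).
No option dominates #7.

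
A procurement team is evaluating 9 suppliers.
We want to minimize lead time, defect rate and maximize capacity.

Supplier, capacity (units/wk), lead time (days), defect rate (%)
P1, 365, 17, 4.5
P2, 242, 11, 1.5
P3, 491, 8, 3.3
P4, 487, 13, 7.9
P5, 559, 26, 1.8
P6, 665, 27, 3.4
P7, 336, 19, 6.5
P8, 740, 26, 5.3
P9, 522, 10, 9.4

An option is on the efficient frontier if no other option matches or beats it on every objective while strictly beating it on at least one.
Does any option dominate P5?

No

P1: worse on capacity (365 vs 559).
P2: worse on capacity (242 vs 559).
P3: worse on capacity (491 vs 559).
P4: worse on capacity (487 vs 559).
P6: worse on lead time (27 vs 26).
P7: worse on capacity (336 vs 559).
P8: worse on defect rate (5.3 vs 1.8).
P9: worse on capacity (522 vs 559).
No option is at least as good as P5 on every objective and strictly better on one.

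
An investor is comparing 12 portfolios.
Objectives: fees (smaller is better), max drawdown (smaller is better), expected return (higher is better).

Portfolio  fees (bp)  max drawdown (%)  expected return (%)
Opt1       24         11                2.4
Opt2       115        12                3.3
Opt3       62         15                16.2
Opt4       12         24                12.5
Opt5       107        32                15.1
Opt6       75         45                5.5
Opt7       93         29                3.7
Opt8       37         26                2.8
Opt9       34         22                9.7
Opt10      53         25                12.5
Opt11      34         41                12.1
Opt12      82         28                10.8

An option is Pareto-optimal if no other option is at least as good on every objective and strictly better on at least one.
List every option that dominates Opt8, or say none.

Opt4, Opt9

Opt4: fees 12≤37, max drawdown 24≤26, expected return 12.5≥2.8 — dominates Opt8.
Opt9: fees 34≤37, max drawdown 22≤26, expected return 9.7≥2.8 — dominates Opt8.
Others (Opt1, Opt2, Opt3, Opt5, Opt6, Opt7, Opt10, Opt11, Opt12) are each worse than Opt8 on at least one objective.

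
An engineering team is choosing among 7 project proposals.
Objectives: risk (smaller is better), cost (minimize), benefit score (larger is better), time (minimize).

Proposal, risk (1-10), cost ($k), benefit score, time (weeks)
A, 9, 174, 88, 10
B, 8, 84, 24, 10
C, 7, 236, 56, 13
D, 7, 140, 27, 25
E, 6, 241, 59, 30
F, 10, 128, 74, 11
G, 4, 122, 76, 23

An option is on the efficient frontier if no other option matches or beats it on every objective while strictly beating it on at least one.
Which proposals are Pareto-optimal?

A: not dominated (best benefit score).
B: not dominated (best cost).
C: not dominated.
D: dominated by G (risk 4≤7, cost 122≤140, benefit score 76≥27, time 23≤25).
E: dominated by G (risk 4≤6, cost 122≤241, benefit score 76≥59, time 23≤30).
F: not dominated.
G: not dominated (best risk).

A, B, C, F, G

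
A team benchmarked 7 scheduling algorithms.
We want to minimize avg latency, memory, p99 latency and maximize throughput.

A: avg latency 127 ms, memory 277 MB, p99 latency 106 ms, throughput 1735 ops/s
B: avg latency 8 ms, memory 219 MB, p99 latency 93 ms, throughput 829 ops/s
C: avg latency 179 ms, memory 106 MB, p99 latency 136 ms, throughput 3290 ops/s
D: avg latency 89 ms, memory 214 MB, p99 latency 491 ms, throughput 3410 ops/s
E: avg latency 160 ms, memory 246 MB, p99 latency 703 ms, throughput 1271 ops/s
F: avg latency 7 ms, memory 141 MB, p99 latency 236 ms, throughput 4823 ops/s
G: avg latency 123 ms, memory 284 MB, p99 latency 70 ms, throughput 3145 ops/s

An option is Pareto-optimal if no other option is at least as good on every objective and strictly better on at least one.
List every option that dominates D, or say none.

F: avg latency 7≤89, memory 141≤214, p99 latency 236≤491, throughput 4823≥3410 — dominates D.
Others (A, B, C, E, G) are each worse than D on at least one objective.

F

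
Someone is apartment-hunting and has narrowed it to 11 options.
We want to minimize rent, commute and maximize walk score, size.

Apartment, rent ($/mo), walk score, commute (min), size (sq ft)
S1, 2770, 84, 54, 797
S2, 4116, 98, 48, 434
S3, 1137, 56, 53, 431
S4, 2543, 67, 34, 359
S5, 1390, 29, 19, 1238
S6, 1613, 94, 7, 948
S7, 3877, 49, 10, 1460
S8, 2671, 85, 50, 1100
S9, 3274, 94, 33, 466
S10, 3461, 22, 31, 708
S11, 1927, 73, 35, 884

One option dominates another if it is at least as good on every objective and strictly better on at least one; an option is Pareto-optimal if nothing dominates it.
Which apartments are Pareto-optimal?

S1: dominated by S6 (rent 1613≤2770, walk score 94≥84, commute 7≤54, size 948≥797).
S2: not dominated (best walk score).
S3: not dominated (best rent).
S4: dominated by S6 (rent 1613≤2543, walk score 94≥67, commute 7≤34, size 948≥359).
S5: not dominated.
S6: not dominated (best commute).
S7: not dominated (best size).
S8: not dominated.
S9: dominated by S6 (rent 1613≤3274, walk score 94≥94, commute 7≤33, size 948≥466).
S10: dominated by S5 (rent 1390≤3461, walk score 29≥22, commute 19≤31, size 1238≥708).
S11: dominated by S6 (rent 1613≤1927, walk score 94≥73, commute 7≤35, size 948≥884).

S2, S3, S5, S6, S7, S8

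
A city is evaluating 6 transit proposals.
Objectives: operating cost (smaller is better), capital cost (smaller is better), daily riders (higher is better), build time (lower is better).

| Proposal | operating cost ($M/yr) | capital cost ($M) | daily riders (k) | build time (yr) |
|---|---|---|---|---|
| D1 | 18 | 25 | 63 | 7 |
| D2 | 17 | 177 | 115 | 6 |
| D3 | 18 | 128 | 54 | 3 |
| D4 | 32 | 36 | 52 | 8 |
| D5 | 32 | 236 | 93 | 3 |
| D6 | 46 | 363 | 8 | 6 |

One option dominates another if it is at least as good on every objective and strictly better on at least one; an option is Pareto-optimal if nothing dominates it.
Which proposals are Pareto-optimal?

D1, D2, D3, D5

D1: not dominated (best capital cost).
D2: not dominated (best operating cost).
D3: not dominated.
D4: dominated by D1 (operating cost 18≤32, capital cost 25≤36, daily riders 63≥52, build time 7≤8).
D5: not dominated.
D6: dominated by D2 (operating cost 17≤46, capital cost 177≤363, daily riders 115≥8, build time 6≤6).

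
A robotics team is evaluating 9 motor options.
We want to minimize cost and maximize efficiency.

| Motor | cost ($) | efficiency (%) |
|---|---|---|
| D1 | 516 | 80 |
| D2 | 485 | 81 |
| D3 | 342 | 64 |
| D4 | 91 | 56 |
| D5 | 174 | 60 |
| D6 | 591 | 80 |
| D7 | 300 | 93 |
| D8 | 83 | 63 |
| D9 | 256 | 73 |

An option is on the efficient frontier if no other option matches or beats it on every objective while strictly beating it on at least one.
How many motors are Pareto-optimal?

D1: dominated by D2 (cost 485≤516, efficiency 81≥80).
D2: dominated by D7 (cost 300≤485, efficiency 93≥81).
D3: dominated by D7 (cost 300≤342, efficiency 93≥64).
D4: dominated by D8 (cost 83≤91, efficiency 63≥56).
D5: dominated by D8 (cost 83≤174, efficiency 63≥60).
D6: dominated by D1 (cost 516≤591, efficiency 80≥80).
D7: not dominated (best efficiency).
D8: not dominated (best cost).
D9: not dominated.
Pareto-optimal: D7, D8, D9 → 3.

3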